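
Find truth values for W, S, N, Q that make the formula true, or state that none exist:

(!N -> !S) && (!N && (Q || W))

W = True, S = False, N = False, Q = True

  !N -> !S = True
    !N = True
    !S = True
  !N && (Q || W) = True
    !N = True
    Q || W = True
Both conjuncts True, so the formula holds.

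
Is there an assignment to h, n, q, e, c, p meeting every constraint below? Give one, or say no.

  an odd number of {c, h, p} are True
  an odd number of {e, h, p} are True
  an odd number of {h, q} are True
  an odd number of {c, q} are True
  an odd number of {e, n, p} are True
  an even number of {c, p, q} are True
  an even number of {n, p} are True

h=T, n=T, q=F, e=T, c=T, p=T

{c, h, p}: 3 true → odd ✓
{e, h, p}: 3 true → odd ✓
{h, q}: 1 true → odd ✓
{c, q}: 1 true → odd ✓
{e, n, p}: 3 true → odd ✓
{c, p, q}: 2 true → even ✓
{n, p}: 2 true → even ✓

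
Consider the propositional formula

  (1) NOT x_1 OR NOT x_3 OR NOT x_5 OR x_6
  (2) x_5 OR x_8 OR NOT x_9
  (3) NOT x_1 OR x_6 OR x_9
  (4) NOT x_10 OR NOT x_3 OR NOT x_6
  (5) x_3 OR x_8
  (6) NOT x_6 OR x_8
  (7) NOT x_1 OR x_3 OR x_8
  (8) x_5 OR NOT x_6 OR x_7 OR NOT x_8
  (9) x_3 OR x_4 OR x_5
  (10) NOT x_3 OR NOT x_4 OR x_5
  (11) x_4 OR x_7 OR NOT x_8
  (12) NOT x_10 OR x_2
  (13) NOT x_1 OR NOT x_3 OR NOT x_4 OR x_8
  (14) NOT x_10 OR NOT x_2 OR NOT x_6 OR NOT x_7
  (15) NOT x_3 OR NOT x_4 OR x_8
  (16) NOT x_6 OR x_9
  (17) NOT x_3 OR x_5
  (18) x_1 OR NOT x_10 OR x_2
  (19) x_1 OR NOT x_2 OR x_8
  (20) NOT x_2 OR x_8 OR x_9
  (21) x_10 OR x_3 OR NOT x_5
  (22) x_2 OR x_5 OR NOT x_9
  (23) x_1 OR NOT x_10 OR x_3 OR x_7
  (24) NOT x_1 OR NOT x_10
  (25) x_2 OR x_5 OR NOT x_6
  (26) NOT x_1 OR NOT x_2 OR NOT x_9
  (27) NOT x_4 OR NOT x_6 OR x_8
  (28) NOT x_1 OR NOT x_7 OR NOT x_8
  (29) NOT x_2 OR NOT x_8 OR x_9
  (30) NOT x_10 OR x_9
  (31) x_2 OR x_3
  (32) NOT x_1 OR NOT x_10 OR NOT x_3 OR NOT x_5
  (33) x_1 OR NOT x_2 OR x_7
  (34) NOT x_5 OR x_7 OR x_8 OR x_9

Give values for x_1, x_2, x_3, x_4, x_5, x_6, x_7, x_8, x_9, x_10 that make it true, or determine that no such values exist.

x_1: False, x_2: False, x_3: True, x_4: True, x_5: True, x_6: True, x_7: True, x_8: True, x_9: True, x_10: False

Set x_1 = False.
Set x_2 = False.
  then (NOT x_10 OR x_2) forces x_10 = False.
  then (x_2 OR x_3) forces x_3 = True.
  then (NOT x_3 OR x_5) forces x_5 = True.
Set x_4 = True.
  then (NOT x_3 OR NOT x_4 OR x_8) forces x_8 = True.
Set x_6 = True.
  then (NOT x_6 OR x_9) forces x_9 = True.
Set x_7 = True.
All clauses satisfied.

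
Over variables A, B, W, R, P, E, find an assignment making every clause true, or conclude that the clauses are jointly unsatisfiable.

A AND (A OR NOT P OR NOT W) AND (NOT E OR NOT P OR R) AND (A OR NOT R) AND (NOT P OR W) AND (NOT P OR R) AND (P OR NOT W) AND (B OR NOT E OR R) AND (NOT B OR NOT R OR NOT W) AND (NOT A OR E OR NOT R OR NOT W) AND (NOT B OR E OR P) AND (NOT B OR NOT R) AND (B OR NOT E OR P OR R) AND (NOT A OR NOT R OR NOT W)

A = True, B = False, W = False, R = True, P = False, E = False

Unit clause (A) forces A = True.
Set B = False.
Set W = False.
  then (NOT P OR W) forces P = False.
Set R = True.
Set E = False.
All clauses satisfied.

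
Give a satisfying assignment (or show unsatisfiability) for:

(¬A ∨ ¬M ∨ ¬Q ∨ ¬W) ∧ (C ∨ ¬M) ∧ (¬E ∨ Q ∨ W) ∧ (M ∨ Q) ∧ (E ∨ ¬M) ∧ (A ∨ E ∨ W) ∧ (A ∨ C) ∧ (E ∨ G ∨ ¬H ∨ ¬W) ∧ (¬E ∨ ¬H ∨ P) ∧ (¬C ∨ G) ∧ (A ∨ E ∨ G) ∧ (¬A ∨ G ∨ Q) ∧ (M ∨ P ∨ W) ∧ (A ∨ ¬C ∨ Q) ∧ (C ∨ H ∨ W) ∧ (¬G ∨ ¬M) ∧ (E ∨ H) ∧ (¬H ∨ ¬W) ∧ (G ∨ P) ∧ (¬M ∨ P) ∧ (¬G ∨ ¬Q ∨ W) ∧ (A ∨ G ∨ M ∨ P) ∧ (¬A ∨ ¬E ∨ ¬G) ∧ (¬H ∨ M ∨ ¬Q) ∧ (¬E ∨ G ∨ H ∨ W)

C = False; Q = True; P = True; E = True; H = False; G = False; M = False; W = True; A = True

Set C = False.
  then (C ∨ ¬M) forces M = False.
  then (M ∨ Q) forces Q = True.
  then (A ∨ C) forces A = True.
  then (¬H ∨ M ∨ ¬Q) forces H = False.
  then (C ∨ H ∨ W) forces W = True.
  then (E ∨ H) forces E = True.
  then (¬A ∨ ¬E ∨ ¬G) forces G = False.
  then (G ∨ P) forces P = True.
All clauses satisfied.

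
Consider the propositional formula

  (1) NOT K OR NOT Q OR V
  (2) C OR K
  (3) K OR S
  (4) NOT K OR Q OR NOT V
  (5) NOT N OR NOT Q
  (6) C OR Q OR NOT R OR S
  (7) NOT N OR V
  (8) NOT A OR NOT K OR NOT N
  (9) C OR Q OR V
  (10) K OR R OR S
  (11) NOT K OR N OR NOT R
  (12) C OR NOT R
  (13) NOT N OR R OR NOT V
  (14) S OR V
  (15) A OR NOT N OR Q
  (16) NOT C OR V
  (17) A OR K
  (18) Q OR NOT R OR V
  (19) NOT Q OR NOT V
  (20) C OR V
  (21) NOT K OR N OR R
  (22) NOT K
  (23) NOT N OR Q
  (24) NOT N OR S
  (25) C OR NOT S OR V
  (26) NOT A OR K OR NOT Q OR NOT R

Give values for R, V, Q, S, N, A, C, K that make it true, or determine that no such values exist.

R = False, V = True, Q = False, S = True, N = False, A = True, C = True, K = False

Unit clause (NOT K) forces K = False.
In (C OR K) only C is left, so C = True.
In (K OR S) only S is left, so S = True.
In (NOT C OR V) only V is left, so V = True.
In (A OR K) only A is left, so A = True.
In (NOT Q OR NOT V) only NOT Q is left, so Q = False.
In (NOT N OR Q) only NOT N is left, so N = False.
Set R = False.
All clauses satisfied.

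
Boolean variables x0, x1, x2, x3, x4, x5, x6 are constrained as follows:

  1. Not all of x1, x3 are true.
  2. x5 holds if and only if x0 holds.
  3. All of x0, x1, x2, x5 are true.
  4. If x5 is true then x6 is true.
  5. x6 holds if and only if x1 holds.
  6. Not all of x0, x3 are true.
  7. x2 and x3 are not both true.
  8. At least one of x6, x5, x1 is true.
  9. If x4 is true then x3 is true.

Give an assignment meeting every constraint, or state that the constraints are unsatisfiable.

x0 = True, x1 = True, x2 = True, x3 = False, x4 = False, x5 = True, x6 = True

  (1) {x1, x3}: 1/2 true — not all ✓
  (2) x5=T, x0=T — same ✓
  (3) {x0, x1, x2, x5}: all 4 true ✓
  (4) x5=T ⇒ x6: T ✓
  (5) x6=T, x1=T — same ✓
  (6) {x0, x3}: 1/2 true — not all ✓
  (7) x2=T, x3=F — not both ✓
  (8) {x6, x5, x1}: 3 true — at least one ✓
  (9) x4=F ⇒ x3: vacuous ✓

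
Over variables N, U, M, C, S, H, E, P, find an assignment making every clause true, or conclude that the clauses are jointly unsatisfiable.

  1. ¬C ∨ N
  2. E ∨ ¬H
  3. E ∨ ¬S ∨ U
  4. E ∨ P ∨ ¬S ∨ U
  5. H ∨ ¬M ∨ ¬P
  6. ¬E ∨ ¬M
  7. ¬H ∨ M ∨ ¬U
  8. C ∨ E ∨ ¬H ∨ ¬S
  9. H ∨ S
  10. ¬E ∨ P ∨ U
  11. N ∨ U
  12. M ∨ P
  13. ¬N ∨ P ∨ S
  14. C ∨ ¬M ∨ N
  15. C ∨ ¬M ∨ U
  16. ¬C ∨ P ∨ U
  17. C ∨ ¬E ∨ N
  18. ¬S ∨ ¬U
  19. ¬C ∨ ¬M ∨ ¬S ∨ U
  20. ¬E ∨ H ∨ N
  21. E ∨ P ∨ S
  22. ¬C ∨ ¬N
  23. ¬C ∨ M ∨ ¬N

N = True, U = False, M = False, C = False, S = True, H = False, E = True, P = True

Set N = True.
  then (¬C ∨ ¬N) forces C = False.
Try U = True:
  (¬S ∨ ¬U) forces S = False.
  (H ∨ S) forces H = True.
  (E ∨ ¬H) forces E = True.
  (¬E ∨ ¬M) forces M = False.
  clause (¬H ∨ M ∨ ¬U) is falsified — backtrack.
So U = False.
  then (C ∨ ¬M ∨ U) forces M = False.
  then (M ∨ P) forces P = True.
Set S = True.
  then (E ∨ ¬S ∨ U) forces E = True.
Set H = False.
All clauses satisfied.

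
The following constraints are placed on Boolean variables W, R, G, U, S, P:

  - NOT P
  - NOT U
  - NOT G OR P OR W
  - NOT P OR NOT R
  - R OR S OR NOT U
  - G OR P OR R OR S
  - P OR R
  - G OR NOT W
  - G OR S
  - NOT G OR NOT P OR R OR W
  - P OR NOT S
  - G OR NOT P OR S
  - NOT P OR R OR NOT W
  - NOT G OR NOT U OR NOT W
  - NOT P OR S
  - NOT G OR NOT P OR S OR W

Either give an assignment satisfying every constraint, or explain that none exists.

Unit clause (NOT P) forces P = False.
Unit clause (NOT U) forces U = False.
In (P OR R) only R is left, so R = True.
In (P OR NOT S) only NOT S is left, so S = False.
In (G OR S) only G is left, so G = True.
In (NOT G OR P OR W) only W is left, so W = True.
All clauses satisfied.

W=T, R=T, G=T, U=F, S=F, P=F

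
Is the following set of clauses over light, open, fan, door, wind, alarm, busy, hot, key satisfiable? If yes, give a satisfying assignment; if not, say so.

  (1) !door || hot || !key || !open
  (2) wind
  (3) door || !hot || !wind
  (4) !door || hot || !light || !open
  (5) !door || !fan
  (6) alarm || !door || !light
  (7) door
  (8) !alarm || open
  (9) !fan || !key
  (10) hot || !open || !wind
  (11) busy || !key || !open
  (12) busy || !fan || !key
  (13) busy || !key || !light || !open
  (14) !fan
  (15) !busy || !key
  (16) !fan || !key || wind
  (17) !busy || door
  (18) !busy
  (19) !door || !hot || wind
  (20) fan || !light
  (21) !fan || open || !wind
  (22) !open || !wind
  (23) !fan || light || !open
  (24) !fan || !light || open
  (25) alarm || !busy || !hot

light: False; open: False; fan: False; door: True; wind: True; alarm: False; busy: False; hot: False; key: False

Unit clause (wind) forces wind = True.
Unit clause (door) forces door = True.
Unit clause (!fan) forces fan = False.
Unit clause (!busy) forces busy = False.
In (fan || !light) only !light is left, so light = False.
In (!open || !wind) only !open is left, so open = False.
In (!alarm || open) only !alarm is left, so alarm = False.
Set hot = False.
Set key = False.
All clauses satisfied.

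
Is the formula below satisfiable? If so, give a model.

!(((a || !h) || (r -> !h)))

a = False, h = True, r = True

  !(((a || !h) || (r -> !h))) = True
    (a || !h) || (r -> !h) = False
      a || !h = False
        !h = False
      r -> !h = False
        !h = False
The formula evaluates to True.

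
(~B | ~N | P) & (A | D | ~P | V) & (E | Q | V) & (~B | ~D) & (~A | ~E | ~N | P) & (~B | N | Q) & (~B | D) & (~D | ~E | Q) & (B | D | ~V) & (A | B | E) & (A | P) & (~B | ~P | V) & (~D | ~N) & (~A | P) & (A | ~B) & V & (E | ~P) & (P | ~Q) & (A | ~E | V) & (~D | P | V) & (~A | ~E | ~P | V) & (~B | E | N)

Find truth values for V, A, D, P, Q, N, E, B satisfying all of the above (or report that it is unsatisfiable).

V = True; A = True; D = True; P = True; Q = True; N = False; E = True; B = False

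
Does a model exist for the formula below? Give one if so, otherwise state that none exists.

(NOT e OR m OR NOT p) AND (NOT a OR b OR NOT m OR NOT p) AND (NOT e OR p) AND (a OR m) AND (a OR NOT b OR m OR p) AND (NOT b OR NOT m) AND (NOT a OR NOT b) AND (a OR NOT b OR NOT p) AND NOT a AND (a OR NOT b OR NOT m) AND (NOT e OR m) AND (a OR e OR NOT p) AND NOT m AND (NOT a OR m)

The formula is unsatisfiable.

Case a = True:
  Clause (NOT a) is falsified — contradiction.
Case a = False:
  (a OR m) forces m = True.
  Clause (NOT m) is falsified — contradiction.
Both cases fail, so the formula is unsatisfiable.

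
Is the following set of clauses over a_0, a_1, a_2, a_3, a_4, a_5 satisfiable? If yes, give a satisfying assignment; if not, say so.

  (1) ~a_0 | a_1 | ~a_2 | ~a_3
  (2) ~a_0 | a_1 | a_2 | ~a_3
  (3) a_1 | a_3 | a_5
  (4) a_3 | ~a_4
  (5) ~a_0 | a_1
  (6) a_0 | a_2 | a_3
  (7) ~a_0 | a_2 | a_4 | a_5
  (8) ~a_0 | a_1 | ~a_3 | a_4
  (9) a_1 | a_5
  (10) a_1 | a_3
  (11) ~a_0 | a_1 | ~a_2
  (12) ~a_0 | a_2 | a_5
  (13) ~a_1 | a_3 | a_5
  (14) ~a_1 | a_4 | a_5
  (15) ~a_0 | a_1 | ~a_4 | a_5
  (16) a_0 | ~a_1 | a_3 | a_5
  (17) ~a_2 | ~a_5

Set a_0 = False.
Set a_1 = False.
  then (a_1 | a_5) forces a_5 = True.
  then (a_1 | a_3) forces a_3 = True.
  then (~a_2 | ~a_5) forces a_2 = False.
Set a_4 = False.
All clauses satisfied.

a_0: False, a_1: False, a_2: False, a_3: True, a_4: False, a_5: True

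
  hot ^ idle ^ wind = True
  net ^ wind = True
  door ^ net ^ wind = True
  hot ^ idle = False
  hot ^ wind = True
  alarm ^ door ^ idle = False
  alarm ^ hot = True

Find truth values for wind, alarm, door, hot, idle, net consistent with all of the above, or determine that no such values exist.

Adding constraints 2, 3, 4, 6, 7 mod 2: every variable appears an even number of times on the left, so the left side is 0.
But the right sides sum to 1 (mod 2). 0 ≠ 1 — the system is inconsistent.

UNSATISFIABLE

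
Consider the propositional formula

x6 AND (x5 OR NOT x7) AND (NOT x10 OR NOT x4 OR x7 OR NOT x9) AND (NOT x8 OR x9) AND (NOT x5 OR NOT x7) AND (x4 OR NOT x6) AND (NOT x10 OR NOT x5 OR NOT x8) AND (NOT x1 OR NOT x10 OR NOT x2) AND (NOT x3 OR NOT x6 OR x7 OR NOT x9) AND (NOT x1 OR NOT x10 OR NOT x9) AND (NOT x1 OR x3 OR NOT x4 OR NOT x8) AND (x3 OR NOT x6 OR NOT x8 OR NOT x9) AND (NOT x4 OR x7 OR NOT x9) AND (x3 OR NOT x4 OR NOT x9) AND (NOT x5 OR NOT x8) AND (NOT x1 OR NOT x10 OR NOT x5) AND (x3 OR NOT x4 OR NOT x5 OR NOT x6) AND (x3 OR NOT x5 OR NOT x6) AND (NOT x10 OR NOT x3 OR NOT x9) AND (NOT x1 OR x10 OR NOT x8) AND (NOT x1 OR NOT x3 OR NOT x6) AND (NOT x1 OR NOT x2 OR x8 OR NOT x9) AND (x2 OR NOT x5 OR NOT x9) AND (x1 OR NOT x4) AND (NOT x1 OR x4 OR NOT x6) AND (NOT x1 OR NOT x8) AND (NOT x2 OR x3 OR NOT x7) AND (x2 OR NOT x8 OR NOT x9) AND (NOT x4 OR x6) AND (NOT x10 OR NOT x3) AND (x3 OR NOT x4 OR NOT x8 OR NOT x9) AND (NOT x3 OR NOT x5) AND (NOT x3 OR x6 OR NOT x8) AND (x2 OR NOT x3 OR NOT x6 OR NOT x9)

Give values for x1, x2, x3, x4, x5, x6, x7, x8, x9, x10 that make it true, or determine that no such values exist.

x1: True, x2: False, x3: False, x4: True, x5: False, x6: True, x7: False, x8: False, x9: False, x10: False

Unit clause (x6) forces x6 = True.
In (x4 OR NOT x6) only x4 is left, so x4 = True.
In (x1 OR NOT x4) only x1 is left, so x1 = True.
In (NOT x1 OR NOT x8) only NOT x8 is left, so x8 = False.
In (NOT x1 OR NOT x3 OR NOT x6) only NOT x3 is left, so x3 = False.
In (x3 OR NOT x4 OR NOT x9) only NOT x9 is left, so x9 = False.
In (x3 OR NOT x4 OR NOT x5 OR NOT x6) only NOT x5 is left, so x5 = False.
In (x5 OR NOT x7) only NOT x7 is left, so x7 = False.
Set x2 = False.
Set x10 = False.
All clauses satisfied.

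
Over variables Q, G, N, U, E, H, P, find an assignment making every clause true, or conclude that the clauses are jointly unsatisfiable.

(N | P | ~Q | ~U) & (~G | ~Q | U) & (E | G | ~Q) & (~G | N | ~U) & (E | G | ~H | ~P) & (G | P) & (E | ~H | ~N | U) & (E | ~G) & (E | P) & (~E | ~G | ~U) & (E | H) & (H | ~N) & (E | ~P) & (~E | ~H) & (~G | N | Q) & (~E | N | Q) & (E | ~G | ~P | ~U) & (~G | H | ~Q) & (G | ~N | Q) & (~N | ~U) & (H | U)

Q = True; G = False; N = False; U = True; E = True; H = False; P = True

Set Q = True.
Try G = True:
  (~G | ~Q | U) forces U = True.
  (~G | N | ~U) forces N = True.
  clause (~N | ~U) is falsified — backtrack.
So G = False.
  then (E | G | ~Q) forces E = True.
  then (G | P) forces P = True.
  then (~E | ~H) forces H = False.
  then (H | U) forces U = True.
  then (H | ~N) forces N = False.
All clauses satisfied.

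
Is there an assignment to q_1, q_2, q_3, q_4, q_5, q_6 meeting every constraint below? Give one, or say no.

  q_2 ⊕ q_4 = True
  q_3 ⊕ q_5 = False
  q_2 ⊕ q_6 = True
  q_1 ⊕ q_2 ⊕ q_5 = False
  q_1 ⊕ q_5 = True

q_1 = True, q_2 = True, q_3 = False, q_4 = False, q_5 = False, q_6 = False

q_2 ⊕ q_4 = T ⊕ F = True ✓
q_3 ⊕ q_5 = F ⊕ F = False ✓
q_2 ⊕ q_6 = T ⊕ F = True ✓
q_1 ⊕ q_2 ⊕ q_5 = T ⊕ T ⊕ F = False ✓
q_1 ⊕ q_5 = T ⊕ F = True ✓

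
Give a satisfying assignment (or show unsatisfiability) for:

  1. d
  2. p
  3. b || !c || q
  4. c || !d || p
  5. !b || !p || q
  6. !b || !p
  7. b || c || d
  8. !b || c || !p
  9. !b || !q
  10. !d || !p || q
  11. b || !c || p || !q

Unit clause (d) forces d = True.
Unit clause (p) forces p = True.
In (!b || !p) only !b is left, so b = False.
In (!d || !p || q) only q is left, so q = True.
Set c = True.
All clauses satisfied.

b = False, q = True, d = True, p = True, c = True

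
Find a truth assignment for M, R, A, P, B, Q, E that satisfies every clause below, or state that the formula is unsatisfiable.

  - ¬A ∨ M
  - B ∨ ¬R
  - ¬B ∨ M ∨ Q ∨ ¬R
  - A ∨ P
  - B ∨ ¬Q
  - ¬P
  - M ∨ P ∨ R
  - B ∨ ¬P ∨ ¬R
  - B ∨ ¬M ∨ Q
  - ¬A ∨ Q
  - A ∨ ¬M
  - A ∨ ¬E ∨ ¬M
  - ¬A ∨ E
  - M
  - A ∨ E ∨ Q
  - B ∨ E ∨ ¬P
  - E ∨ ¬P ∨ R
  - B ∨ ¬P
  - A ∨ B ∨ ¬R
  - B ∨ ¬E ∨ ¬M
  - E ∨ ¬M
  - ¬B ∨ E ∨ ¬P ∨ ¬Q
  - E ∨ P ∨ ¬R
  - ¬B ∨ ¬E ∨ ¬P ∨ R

Unit clause (¬P) forces P = False.
Unit clause (M) forces M = True.
In (E ∨ ¬M) only E is left, so E = True.
In (A ∨ P) only A is left, so A = True.
In (¬A ∨ Q) only Q is left, so Q = True.
In (B ∨ ¬E ∨ ¬M) only B is left, so B = True.
Set R = False.
All clauses satisfied.

M=T, R=F, A=T, P=F, B=T, Q=T, E=T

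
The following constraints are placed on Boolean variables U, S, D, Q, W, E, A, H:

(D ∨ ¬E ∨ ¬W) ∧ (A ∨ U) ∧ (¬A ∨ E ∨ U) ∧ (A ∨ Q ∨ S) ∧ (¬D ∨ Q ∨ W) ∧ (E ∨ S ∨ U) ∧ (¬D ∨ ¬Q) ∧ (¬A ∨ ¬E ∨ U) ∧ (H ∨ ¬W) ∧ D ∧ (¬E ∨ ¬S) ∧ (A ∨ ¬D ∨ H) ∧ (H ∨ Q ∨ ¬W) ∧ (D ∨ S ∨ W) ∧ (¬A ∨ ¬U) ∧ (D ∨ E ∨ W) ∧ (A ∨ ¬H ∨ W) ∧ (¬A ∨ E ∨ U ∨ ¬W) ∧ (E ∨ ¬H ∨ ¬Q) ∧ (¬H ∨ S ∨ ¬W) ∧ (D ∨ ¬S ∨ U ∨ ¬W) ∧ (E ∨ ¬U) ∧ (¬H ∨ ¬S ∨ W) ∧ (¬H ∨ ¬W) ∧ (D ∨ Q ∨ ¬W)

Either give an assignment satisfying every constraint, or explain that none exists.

No satisfying assignment exists.

Case D = True:
  (¬D ∨ ¬Q) forces Q = False.
  (¬D ∨ Q ∨ W) forces W = True.
  (H ∨ ¬W) forces H = True.
  Clause (¬H ∨ ¬W) is falsified — contradiction.
Case D = False:
  Clause (D) is falsified — contradiction.
Both cases fail, so the formula is unsatisfiable.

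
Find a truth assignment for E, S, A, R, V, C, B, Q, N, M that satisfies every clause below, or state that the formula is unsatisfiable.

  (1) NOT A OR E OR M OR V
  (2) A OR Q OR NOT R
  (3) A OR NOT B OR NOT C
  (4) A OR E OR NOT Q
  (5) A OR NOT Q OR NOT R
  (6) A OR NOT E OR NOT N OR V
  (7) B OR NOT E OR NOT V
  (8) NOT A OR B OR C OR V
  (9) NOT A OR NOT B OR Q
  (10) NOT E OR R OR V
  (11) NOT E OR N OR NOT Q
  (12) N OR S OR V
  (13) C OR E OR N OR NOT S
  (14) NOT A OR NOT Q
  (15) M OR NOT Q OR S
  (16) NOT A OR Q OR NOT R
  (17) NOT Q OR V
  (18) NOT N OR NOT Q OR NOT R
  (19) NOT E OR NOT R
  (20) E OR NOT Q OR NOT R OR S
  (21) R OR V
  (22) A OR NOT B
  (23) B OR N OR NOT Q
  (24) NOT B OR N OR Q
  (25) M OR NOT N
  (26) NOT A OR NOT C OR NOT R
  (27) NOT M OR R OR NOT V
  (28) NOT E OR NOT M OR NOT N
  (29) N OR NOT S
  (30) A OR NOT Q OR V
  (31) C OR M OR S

E = False, S = False, A = True, R = False, V = True, C = True, B = False, Q = False, N = False, M = False

Set E = False.
Set S = False.
Set A = True.
  then (NOT A OR NOT Q) forces Q = False.
  then (NOT A OR Q OR NOT R) forces R = False.
  then (R OR V) forces V = True.
  then (NOT M OR R OR NOT V) forces M = False.
  then (C OR M OR S) forces C = True.
  then (NOT A OR NOT B OR Q) forces B = False.
  then (M OR NOT N) forces N = False.
All clauses satisfied.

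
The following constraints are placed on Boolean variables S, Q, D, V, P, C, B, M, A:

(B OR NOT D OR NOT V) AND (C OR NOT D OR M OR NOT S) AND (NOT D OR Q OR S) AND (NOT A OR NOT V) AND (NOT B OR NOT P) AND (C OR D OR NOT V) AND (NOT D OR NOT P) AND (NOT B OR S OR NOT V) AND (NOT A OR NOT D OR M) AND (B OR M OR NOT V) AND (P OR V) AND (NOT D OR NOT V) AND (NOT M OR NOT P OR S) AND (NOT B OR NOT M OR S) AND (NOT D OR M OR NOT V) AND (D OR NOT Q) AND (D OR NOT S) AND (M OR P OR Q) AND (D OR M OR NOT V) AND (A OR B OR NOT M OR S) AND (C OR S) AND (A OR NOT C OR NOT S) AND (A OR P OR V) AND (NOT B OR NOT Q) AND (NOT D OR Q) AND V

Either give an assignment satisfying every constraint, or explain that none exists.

Case V = True:
  (NOT A OR NOT V) forces A = False.
  (NOT D OR NOT V) forces D = False.
  (C OR D OR NOT V) forces C = True.
  (D OR NOT Q) forces Q = False.
  (D OR NOT S) forces S = False.
  (NOT B OR S OR NOT V) forces B = False.
  (B OR M OR NOT V) forces M = True.
  Clause (A OR B OR NOT M OR S) is falsified — contradiction.
Case V = False:
  Clause (V) is falsified — contradiction.
Both cases fail, so the formula is unsatisfiable.

Unsatisfiable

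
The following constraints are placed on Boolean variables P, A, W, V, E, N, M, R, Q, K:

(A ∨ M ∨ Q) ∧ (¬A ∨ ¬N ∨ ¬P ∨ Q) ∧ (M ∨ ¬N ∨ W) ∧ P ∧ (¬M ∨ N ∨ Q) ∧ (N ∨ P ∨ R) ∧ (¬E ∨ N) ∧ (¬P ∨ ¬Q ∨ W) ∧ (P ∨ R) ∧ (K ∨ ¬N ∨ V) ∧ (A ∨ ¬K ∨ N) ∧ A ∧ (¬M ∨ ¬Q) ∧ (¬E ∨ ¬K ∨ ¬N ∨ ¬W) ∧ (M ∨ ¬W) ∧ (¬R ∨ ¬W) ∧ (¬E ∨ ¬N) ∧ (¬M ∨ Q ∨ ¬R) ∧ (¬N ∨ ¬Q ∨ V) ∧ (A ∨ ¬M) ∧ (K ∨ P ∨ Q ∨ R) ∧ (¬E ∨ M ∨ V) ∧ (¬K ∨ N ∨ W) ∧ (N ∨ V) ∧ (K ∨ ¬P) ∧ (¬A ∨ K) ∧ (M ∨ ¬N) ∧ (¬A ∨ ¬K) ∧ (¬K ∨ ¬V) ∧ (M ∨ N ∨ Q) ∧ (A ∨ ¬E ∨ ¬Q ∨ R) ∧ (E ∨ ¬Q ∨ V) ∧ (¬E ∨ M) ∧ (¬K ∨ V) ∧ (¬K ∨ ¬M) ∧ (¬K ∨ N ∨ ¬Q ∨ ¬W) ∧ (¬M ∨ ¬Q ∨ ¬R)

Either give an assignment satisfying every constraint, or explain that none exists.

Case P = True:
  (A) forces A = True.
  (K ∨ ¬P) forces K = True.
  Clause (¬A ∨ ¬K) is falsified — contradiction.
Case P = False:
  Clause (P) is falsified — contradiction.
Both cases fail, so the formula is unsatisfiable.

The formula is unsatisfiable.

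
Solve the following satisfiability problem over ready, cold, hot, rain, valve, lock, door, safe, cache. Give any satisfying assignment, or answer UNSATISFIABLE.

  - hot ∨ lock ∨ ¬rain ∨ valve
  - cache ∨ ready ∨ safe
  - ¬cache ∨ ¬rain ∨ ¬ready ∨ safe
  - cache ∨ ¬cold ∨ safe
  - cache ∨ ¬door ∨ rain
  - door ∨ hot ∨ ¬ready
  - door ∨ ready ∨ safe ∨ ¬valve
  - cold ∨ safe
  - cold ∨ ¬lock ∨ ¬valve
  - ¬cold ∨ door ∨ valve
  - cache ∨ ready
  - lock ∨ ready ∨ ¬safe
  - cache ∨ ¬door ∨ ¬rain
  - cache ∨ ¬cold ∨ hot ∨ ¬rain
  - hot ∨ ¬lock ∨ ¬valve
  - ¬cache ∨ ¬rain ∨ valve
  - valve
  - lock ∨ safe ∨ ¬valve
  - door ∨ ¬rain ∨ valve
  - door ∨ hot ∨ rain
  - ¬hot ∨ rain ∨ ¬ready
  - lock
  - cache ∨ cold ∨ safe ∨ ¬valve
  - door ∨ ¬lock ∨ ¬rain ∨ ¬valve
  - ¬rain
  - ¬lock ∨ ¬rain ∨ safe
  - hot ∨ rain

Unit clause (valve) forces valve = True.
Unit clause (lock) forces lock = True.
Unit clause (¬rain) forces rain = False.
In (hot ∨ rain) only hot is left, so hot = True.
In (cold ∨ ¬lock ∨ ¬valve) only cold is left, so cold = True.
In (¬hot ∨ rain ∨ ¬ready) only ¬ready is left, so ready = False.
In (cache ∨ ready) only cache is left, so cache = True.
Set door = True.
Set safe = True.
All clauses satisfied.

ready = False, cold = True, hot = True, rain = False, valve = True, lock = True, door = True, safe = True, cache = True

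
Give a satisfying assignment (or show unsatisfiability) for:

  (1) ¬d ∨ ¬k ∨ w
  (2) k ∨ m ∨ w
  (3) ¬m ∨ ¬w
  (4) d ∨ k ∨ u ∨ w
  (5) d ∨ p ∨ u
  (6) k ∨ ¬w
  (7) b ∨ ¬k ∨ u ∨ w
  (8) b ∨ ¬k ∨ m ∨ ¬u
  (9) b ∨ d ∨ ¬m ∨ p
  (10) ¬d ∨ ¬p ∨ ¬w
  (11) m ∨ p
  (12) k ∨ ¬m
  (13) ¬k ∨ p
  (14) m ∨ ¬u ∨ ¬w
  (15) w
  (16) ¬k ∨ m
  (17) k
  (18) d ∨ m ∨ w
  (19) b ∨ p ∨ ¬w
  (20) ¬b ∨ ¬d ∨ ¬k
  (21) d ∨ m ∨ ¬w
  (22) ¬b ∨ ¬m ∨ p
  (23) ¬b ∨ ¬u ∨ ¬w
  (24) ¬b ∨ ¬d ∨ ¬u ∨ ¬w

Case w = True:
  (¬m ∨ ¬w) forces m = False.
  (k ∨ ¬w) forces k = True.
  Clause (¬k ∨ m) is falsified — contradiction.
Case w = False:
  Clause (w) is falsified — contradiction.
Both cases fail, so the formula is unsatisfiable.

Unsatisfiable — no assignment works.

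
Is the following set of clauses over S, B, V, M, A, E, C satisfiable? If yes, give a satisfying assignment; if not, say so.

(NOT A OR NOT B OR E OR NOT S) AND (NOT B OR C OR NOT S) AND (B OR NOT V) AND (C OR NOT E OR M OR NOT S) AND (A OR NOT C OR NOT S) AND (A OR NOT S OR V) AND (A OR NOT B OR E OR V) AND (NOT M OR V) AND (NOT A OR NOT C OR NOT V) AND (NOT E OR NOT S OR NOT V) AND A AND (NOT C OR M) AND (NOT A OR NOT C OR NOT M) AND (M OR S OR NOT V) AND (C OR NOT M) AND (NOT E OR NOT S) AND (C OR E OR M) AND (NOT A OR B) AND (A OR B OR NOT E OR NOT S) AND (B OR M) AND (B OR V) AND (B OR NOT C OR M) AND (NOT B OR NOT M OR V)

S: False, B: True, V: False, M: False, A: True, E: True, C: False

Unit clause (A) forces A = True.
In (NOT A OR B) only B is left, so B = True.
Set S = False.
Try V = True:
  (NOT A OR NOT C OR NOT V) forces C = False.
  (M OR S OR NOT V) forces M = True.
  clause (C OR NOT M) is falsified — backtrack.
So V = False.
  then (NOT M OR V) forces M = False.
  then (NOT C OR M) forces C = False.
  then (C OR E OR M) forces E = True.
All clauses satisfied.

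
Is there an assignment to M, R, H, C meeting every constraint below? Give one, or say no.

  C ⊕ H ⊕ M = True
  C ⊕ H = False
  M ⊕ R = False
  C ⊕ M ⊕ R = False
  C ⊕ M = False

No satisfying assignment exists.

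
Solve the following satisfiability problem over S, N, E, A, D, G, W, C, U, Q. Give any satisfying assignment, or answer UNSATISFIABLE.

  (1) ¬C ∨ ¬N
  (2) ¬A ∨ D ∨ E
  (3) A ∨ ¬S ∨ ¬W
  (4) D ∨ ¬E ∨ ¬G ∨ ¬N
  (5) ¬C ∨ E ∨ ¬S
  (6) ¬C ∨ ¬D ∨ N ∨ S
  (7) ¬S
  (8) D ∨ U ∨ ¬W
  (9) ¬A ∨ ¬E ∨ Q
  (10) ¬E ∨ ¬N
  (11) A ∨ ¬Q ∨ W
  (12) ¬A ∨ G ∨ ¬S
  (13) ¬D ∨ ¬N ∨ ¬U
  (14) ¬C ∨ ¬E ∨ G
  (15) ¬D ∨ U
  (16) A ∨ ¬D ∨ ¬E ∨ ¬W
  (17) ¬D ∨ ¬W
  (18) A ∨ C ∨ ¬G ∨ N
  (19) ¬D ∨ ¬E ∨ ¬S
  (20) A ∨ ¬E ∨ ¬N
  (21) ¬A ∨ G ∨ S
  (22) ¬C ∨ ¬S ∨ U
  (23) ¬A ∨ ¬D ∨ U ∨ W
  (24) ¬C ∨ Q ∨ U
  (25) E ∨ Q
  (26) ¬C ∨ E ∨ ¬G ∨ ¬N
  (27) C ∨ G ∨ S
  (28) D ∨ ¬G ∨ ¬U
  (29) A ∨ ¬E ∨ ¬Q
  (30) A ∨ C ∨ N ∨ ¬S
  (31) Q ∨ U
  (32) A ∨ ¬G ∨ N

S = False, N = False, E = False, A = False, D = False, G = False, W = True, C = True, U = True, Q = True

Unit clause (¬S) forces S = False.
Set N = False.
Set E = False.
  then (E ∨ Q) forces Q = True.
Set A = False.
  then (A ∨ ¬Q ∨ W) forces W = True.
  then (¬D ∨ ¬W) forces D = False.
  then (A ∨ ¬G ∨ N) forces G = False.
  then (D ∨ U ∨ ¬W) forces U = True.
  then (C ∨ G ∨ S) forces C = True.
All clauses satisfied.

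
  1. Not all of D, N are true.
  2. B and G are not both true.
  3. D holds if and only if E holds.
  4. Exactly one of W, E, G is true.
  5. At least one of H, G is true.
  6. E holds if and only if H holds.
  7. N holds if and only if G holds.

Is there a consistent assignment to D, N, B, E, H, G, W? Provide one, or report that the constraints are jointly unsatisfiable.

D: True, N: False, B: False, E: True, H: True, G: False, W: False

  (1) {D, N}: 1/2 true — not all ✓
  (2) B=F, G=F — not both ✓
  (3) D=T, E=T — same ✓
  (4) {W, E, G}: 1 true — exactly one ✓
  (5) {H, G}: 1 true — at least one ✓
  (6) E=T, H=T — same ✓
  (7) N=F, G=F — same ✓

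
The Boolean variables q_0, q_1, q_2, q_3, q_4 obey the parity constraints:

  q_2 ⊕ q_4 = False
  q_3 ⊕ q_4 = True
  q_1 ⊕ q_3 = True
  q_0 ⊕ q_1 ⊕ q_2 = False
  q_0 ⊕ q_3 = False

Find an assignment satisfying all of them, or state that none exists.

q_0 = False; q_1 = True; q_2 = True; q_3 = False; q_4 = True

q_2 ⊕ q_4 = T ⊕ T = False ✓
q_3 ⊕ q_4 = F ⊕ T = True ✓
q_1 ⊕ q_3 = T ⊕ F = True ✓
q_0 ⊕ q_1 ⊕ q_2 = F ⊕ T ⊕ T = False ✓
q_0 ⊕ q_3 = F ⊕ F = False ✓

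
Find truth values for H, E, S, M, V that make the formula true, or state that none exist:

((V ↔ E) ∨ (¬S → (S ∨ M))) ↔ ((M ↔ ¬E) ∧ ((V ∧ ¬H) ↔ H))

H: False; E: False; S: True; M: True; V: False

  ((V ↔ E) ∨ (¬S → (S ∨ M))) ↔ ((M ↔ ¬E) ∧ ((V ∧ ¬H) ↔ H)) = True
    (V ↔ E) ∨ (¬S → (S ∨ M)) = True
      V ↔ E = True
      ¬S → (S ∨ M) = True
        ¬S = False
        S ∨ M = True
    (M ↔ ¬E) ∧ ((V ∧ ¬H) ↔ H) = True
      M ↔ ¬E = True
        ¬E = True
      (V ∧ ¬H) ↔ H = True
        V ∧ ¬H = False
          ¬H = True
The formula evaluates to True.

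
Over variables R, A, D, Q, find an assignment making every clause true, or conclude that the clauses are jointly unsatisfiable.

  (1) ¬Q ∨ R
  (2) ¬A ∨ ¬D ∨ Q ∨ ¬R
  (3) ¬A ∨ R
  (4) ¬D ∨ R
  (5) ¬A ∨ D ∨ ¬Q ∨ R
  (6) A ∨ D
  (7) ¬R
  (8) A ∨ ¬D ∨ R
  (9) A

Unsatisfiable

Case A = True:
  (¬A ∨ R) forces R = True.
  Clause (¬R) is falsified — contradiction.
Case A = False:
  Clause (A) is falsified — contradiction.
Both cases fail, so the formula is unsatisfiable.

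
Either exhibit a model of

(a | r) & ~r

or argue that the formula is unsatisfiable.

r = False, a = True

  a | r = True
  ~r = True
Both conjuncts True, so the formula holds.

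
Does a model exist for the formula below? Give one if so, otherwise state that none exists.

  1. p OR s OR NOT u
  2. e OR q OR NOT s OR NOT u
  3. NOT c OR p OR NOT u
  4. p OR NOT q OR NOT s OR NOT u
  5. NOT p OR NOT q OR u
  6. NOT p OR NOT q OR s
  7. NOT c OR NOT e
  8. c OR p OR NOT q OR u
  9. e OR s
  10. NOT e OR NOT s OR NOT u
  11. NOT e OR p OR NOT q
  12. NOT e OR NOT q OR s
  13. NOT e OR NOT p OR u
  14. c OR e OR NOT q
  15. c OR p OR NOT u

p=T; s=T; e=F; c=F; q=F; u=F

Set p = True.
Set s = True.
Try e = True:
  (NOT c OR NOT e) forces c = False.
  (NOT e OR NOT s OR NOT u) forces u = False.
  clause (NOT e OR NOT p OR u) is falsified — backtrack.
So e = False.
Set c = False.
  then (c OR e OR NOT q) forces q = False.
  then (e OR q OR NOT s OR NOT u) forces u = False.
All clauses satisfied.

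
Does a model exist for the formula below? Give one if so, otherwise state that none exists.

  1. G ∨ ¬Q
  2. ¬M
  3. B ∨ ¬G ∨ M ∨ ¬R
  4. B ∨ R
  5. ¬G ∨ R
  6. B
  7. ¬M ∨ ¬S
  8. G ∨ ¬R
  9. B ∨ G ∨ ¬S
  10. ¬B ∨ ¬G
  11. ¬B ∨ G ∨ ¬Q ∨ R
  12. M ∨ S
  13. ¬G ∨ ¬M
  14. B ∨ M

Unit clause (¬M) forces M = False.
Unit clause (B) forces B = True.
In (¬B ∨ ¬G) only ¬G is left, so G = False.
In (M ∨ S) only S is left, so S = True.
In (G ∨ ¬Q) only ¬Q is left, so Q = False.
In (G ∨ ¬R) only ¬R is left, so R = False.
All clauses satisfied.

Q = False; B = True; G = False; R = False; M = False; S = True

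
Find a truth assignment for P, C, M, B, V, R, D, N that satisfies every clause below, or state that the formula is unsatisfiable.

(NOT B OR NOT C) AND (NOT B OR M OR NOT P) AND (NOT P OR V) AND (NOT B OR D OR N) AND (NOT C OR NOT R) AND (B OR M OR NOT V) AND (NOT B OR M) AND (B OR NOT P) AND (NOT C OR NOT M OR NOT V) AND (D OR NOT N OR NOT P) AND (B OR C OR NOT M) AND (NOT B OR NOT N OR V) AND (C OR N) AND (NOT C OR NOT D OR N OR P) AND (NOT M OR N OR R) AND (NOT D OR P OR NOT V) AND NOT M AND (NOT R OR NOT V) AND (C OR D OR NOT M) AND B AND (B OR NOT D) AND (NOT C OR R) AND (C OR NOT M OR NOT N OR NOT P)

Unsatisfiable — no assignment works.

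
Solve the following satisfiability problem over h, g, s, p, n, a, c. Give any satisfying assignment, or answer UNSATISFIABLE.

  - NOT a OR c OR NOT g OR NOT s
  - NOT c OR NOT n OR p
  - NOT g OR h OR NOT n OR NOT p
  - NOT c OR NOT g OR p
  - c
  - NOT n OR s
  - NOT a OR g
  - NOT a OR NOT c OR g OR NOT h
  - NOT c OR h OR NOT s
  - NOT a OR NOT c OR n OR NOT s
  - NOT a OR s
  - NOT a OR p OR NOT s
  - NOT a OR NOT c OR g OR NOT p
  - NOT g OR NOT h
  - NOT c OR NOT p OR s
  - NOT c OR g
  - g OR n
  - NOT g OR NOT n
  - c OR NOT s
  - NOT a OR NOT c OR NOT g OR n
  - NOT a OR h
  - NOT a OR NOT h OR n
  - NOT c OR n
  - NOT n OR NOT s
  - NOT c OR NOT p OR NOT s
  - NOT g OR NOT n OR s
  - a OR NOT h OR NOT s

Unsatisfiable — no assignment works.

Case p = True:
  (c) forces c = True.
  (NOT c OR NOT p OR s) forces s = True.
  Clause (NOT c OR NOT p OR NOT s) is falsified — contradiction.
Case p = False:
  (c) forces c = True.
  (NOT c OR NOT n OR p) forces n = False.
  Clause (NOT c OR n) is falsified — contradiction.
Both cases fail, so the formula is unsatisfiable.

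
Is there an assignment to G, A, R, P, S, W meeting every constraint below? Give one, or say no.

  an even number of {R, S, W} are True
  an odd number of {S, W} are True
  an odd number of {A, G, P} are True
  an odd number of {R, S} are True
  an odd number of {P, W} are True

G: False, A: True, R: True, P: False, S: False, W: True

{R, S, W}: 2 true → even ✓
{S, W}: 1 true → odd ✓
{A, G, P}: 1 true → odd ✓
{R, S}: 1 true → odd ✓
{P, W}: 1 true → odd ✓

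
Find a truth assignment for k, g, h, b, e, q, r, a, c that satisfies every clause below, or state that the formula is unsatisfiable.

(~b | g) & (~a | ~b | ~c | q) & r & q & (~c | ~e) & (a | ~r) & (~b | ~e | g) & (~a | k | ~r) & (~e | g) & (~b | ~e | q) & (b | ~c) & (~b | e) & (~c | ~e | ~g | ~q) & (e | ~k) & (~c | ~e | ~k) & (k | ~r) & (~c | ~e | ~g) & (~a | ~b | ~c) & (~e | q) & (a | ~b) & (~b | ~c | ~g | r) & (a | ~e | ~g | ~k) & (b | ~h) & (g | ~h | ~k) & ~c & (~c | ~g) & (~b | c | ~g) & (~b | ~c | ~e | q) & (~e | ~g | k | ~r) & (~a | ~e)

Case q = True:
  (r) forces r = True.
  (a | ~r) forces a = True.
  (~a | k | ~r) forces k = True.
  (e | ~k) forces e = True.
  Clause (~a | ~e) is falsified — contradiction.
Case q = False:
  Clause (q) is falsified — contradiction.
Both cases fail, so the formula is unsatisfiable.

Unsatisfiable — no assignment works.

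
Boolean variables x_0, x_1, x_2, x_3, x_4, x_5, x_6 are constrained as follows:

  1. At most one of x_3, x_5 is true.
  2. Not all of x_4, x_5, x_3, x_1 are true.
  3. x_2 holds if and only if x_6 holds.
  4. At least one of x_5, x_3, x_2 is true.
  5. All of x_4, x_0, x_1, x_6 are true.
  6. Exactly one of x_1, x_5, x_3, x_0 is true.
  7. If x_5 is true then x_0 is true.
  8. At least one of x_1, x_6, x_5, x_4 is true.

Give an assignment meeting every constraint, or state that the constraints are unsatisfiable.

The formula is unsatisfiable.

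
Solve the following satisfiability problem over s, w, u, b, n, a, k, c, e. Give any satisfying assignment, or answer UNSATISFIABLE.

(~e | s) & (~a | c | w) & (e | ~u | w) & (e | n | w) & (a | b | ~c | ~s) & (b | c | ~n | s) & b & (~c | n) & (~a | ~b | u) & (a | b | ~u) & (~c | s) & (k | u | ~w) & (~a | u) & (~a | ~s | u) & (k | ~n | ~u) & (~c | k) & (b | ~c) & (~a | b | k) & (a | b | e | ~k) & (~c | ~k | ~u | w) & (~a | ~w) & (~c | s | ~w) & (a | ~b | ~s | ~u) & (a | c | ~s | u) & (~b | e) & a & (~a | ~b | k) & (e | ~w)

Case b = True:
  (~b | e) forces e = True.
  (~e | s) forces s = True.
  (a) forces a = True.
  (~a | ~b | u) forces u = True.
  (~a | ~w) forces w = False.
  (~a | c | w) forces c = True.
  (~c | n) forces n = True.
  (k | ~n | ~u) forces k = True.
  Clause (~c | ~k | ~u | w) is falsified — contradiction.
Case b = False:
  Clause (b) is falsified — contradiction.
Both cases fail, so the formula is unsatisfiable.

UNSATISFIABLE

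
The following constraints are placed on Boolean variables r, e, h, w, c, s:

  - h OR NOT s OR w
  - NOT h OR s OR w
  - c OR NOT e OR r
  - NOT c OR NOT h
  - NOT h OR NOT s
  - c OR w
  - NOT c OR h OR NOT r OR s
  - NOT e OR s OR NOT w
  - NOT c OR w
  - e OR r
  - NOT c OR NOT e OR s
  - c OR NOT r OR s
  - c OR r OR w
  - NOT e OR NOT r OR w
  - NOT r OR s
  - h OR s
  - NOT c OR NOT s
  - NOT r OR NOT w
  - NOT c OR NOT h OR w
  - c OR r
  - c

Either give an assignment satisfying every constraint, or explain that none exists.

Unsatisfiable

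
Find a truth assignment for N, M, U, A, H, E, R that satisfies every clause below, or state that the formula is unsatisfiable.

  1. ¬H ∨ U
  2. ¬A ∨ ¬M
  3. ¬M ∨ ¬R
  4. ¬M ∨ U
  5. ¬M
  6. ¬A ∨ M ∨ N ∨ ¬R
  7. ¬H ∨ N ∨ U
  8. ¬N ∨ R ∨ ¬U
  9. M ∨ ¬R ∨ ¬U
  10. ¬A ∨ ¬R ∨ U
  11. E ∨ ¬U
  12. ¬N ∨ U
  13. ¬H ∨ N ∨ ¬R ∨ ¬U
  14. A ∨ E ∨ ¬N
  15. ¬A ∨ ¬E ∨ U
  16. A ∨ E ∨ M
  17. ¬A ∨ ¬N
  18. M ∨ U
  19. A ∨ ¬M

N: False; M: False; U: True; A: True; H: False; E: True; R: False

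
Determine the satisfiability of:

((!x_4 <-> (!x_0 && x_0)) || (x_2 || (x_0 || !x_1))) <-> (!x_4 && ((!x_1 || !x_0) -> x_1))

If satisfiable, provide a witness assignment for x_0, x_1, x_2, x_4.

x_0=T, x_1=T, x_2=T, x_4=F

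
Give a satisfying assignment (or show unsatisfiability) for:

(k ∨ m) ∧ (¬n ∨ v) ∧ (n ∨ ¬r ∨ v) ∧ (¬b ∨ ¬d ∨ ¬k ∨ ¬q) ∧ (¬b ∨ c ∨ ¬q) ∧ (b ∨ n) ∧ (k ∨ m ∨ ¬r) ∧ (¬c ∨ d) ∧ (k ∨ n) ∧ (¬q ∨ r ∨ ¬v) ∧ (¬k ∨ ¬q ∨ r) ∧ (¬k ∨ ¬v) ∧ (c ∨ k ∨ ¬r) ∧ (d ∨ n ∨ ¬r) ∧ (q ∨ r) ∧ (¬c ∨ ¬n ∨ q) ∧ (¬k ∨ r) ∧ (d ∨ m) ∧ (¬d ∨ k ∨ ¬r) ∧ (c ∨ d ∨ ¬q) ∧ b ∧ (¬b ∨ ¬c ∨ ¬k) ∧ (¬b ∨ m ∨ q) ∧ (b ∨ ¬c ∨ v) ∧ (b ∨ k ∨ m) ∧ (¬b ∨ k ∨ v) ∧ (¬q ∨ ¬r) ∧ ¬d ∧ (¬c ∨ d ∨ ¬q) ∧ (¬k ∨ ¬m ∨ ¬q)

Case d = True:
  Clause (¬d) is falsified — contradiction.
Case d = False:
  (¬c ∨ d) forces c = False.
  (d ∨ m) forces m = True.
  (c ∨ d ∨ ¬q) forces q = False.
  (q ∨ r) forces r = True.
  (c ∨ k ∨ ¬r) forces k = True.
  (¬k ∨ ¬v) forces v = False.
  (¬n ∨ v) forces n = False.
  Clause (n ∨ ¬r ∨ v) is falsified — contradiction.
Both cases fail, so the formula is unsatisfiable.

Unsatisfiable — no assignment works.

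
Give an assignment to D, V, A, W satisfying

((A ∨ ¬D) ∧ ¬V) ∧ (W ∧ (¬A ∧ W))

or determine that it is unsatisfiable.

D = False, V = False, A = False, W = True

  (A ∨ ¬D) ∧ ¬V = True
    A ∨ ¬D = True
      ¬D = True
    ¬V = True
  W ∧ (¬A ∧ W) = True
    ¬A ∧ W = True
      ¬A = True
Both conjuncts True, so the formula holds.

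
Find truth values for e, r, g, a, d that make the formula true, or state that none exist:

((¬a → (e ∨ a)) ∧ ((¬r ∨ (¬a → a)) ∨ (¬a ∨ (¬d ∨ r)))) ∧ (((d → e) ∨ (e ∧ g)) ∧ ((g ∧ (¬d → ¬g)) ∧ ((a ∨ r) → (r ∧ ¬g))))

e: True; r: False; g: True; a: False; d: True

  (¬a → (e ∨ a)) ∧ ((¬r ∨ (¬a → a)) ∨ (¬a ∨ (¬d ∨ r))) = True
    ¬a → (e ∨ a) = True
      ¬a = True
      e ∨ a = True
    (¬r ∨ (¬a → a)) ∨ (¬a ∨ (¬d ∨ r)) = True
      ¬r ∨ (¬a → a) = True
        ¬r = True
        ¬a → a = False
          ¬a = True
      ¬a ∨ (¬d ∨ r) = True
        ¬a = True
        ¬d ∨ r = False
          ¬d = False
  ((d → e) ∨ (e ∧ g)) ∧ ((g ∧ (¬d → ¬g)) ∧ ((a ∨ r) → (r ∧ ¬g))) = True
    (d → e) ∨ (e ∧ g) = True
      d → e = True
      e ∧ g = True
    (g ∧ (¬d → ¬g)) ∧ ((a ∨ r) → (r ∧ ¬g)) = True
      g ∧ (¬d → ¬g) = True
        ¬d → ¬g = True
          ¬d = False
          ¬g = False
      (a ∨ r) → (r ∧ ¬g) = True
        a ∨ r = False
        r ∧ ¬g = False
          ¬g = False
Both conjuncts True, so the formula holds.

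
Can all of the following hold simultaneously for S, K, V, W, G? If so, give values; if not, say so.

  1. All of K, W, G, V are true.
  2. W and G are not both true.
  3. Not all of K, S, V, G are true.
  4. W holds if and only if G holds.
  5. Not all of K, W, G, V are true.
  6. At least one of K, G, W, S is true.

The formula is unsatisfiable.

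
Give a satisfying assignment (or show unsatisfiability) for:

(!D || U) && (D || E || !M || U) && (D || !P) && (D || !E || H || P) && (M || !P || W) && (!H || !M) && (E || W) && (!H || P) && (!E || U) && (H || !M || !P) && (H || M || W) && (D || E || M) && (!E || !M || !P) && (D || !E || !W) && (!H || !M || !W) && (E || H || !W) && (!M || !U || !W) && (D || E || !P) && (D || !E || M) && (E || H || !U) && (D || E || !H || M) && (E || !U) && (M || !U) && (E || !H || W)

Try P = True:
  (D || !P) forces D = True.
  (!D || U) forces U = True.
  (E || !U) forces E = True.
  (!E || !M || !P) forces M = False.
  clause (M || !U) is falsified — backtrack.
So P = False.
  then (!H || P) forces H = False.
Set M = True.
Set W = False.
  then (E || W) forces E = True.
  then (!E || U) forces U = True.
  then (D || !E || H || P) forces D = True.
All clauses satisfied.

P = False, M = True, H = False, W = False, U = True, D = True, E = True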